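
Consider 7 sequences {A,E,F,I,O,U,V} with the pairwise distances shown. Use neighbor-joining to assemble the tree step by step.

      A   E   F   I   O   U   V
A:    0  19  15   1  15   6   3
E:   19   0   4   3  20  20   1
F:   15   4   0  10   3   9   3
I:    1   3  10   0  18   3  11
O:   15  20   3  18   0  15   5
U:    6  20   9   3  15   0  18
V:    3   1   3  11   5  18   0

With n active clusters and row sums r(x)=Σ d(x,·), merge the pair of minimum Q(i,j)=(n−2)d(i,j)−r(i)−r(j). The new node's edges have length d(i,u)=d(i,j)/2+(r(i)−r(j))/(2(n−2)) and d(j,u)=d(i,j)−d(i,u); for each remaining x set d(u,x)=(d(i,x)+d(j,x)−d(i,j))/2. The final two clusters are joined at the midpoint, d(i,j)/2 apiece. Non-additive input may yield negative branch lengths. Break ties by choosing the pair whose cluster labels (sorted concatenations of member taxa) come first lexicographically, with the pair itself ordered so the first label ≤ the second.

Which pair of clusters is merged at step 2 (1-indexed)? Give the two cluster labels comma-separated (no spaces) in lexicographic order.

step 1: merge (F,O) at d=3, Q=-105; branch lengths F→-17/10, O→47/10; new cluster FO
  updated: d(A,FO)=27/2, d(E,FO)=21/2, d(FO,I)=25/2, d(FO,U)=21/2, d(FO,V)=5/2
step 2: merge (E,V) at d=1, Q=-85; branch lengths E→11/4, V→-7/4; new cluster EV
  updated: d(A,EV)=21/2, d(EV,FO)=6, d(EV,I)=13/2, d(EV,U)=37/2
step 3: merge (EV,FO) at d=6, Q=-66; branch lengths EV→17/6, FO→19/6; new cluster EFOV
  updated: d(A,EFOV)=9, d(EFOV,I)=13/2, d(EFOV,U)=23/2
step 4: merge (A,EFOV) at d=9, Q=-25; branch lengths A→7/4, EFOV→29/4; new cluster AEFOV
  updated: d(AEFOV,I)=-3/4, d(AEFOV,U)=17/4
step 5: merge (AEFOV,I) at d=-3/4, Q=-13/2; branch lengths AEFOV→1/4, I→-1; new cluster AEFIOV
  updated: d(AEFIOV,U)=4
step 6: merge (AEFIOV,U) at d=4; branch lengths AEFIOV→2, U→2; new cluster AEFIOUV
final tree: (((A:7/4,((E:11/4,V:-7/4):17/6,(F:-17/10,O:47/10):19/6):29/4):1/4,I:-1):2,U:2)
total length: 89/4

E,V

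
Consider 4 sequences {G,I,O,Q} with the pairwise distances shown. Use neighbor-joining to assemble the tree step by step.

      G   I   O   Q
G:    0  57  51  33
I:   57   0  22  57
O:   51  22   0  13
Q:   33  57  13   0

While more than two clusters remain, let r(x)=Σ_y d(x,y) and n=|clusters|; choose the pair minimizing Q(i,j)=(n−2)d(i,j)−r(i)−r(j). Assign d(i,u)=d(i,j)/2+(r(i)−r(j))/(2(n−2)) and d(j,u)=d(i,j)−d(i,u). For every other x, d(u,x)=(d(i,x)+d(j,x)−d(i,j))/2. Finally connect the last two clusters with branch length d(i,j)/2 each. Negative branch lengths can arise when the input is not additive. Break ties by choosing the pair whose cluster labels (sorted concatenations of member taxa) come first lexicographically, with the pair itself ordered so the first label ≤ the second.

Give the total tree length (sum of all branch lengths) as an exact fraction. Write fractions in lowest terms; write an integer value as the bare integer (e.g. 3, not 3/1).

iteration 1: select G,Q (d=33, Q=-178); attach at lengths (26, 7); label the merged cluster GQ
  updated: d(GQ,I)=81/2, d(GQ,O)=31/2
iteration 2: select GQ,I (d=81/2, Q=-78); attach at lengths (17, 47/2); label the merged cluster GIQ
  updated: d(GIQ,O)=-3/2
iteration 3: select GIQ,O (d=-3/2); attach at lengths (-3/4, -3/4); label the merged cluster GIOQ
final tree: (((G:26,Q:7):17,I:47/2):-3/4,O:-3/4)
total length: 72

72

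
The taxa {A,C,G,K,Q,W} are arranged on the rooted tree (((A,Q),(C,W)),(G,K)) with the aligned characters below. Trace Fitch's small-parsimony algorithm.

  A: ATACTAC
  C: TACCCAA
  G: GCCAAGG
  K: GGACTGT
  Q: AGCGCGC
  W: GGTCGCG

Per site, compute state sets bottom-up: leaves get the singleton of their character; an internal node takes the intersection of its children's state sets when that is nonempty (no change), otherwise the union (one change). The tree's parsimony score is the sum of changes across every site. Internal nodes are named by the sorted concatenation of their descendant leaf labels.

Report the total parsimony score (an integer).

site 0, node AQ: A={A} ∩ Q={A} → {A} (+0)
site 0, node CW: C={T} ∪ W={G} → {G,T} (+1)
site 0, node ACQW: AQ={A} ∪ CW={G,T} → {A,G,T} (+1)
site 0, node GK: G={G} ∩ K={G} → {G} (+0)
site 0, node ACGKQW: ACQW={A,G,T} ∩ GK={G} → {G} (+0)
site 1, node AQ: A={T} ∪ Q={G} → {G,T} (+1)
site 1, node CW: C={A} ∪ W={G} → {A,G} (+1)
site 1, node ACQW: AQ={G,T} ∩ CW={A,G} → {G} (+0)
site 1, node GK: G={C} ∪ K={G} → {C,G} (+1)
site 1, node ACGKQW: ACQW={G} ∩ GK={C,G} → {G} (+0)
site 2, node AQ: A={A} ∪ Q={C} → {A,C} (+1)
site 2, node CW: C={C} ∪ W={T} → {C,T} (+1)
site 2, node ACQW: AQ={A,C} ∩ CW={C,T} → {C} (+0)
site 2, node GK: G={C} ∪ K={A} → {A,C} (+1)
site 2, node ACGKQW: ACQW={C} ∩ GK={A,C} → {C} (+0)
site 3, node AQ: A={C} ∪ Q={G} → {C,G} (+1)
site 3, node CW: C={C} ∩ W={C} → {C} (+0)
site 3, node ACQW: AQ={C,G} ∩ CW={C} → {C} (+0)
site 3, node GK: G={A} ∪ K={C} → {A,C} (+1)
site 3, node ACGKQW: ACQW={C} ∩ GK={A,C} → {C} (+0)
site 4, node AQ: A={T} ∪ Q={C} → {C,T} (+1)
site 4, node CW: C={C} ∪ W={G} → {C,G} (+1)
site 4, node ACQW: AQ={C,T} ∩ CW={C,G} → {C} (+0)
site 4, node GK: G={A} ∪ K={T} → {A,T} (+1)
site 4, node ACGKQW: ACQW={C} ∪ GK={A,T} → {A,C,T} (+1)
site 5, node AQ: A={A} ∪ Q={G} → {A,G} (+1)
site 5, node CW: C={A} ∪ W={C} → {A,C} (+1)
site 5, node ACQW: AQ={A,G} ∩ CW={A,C} → {A} (+0)
site 5, node GK: G={G} ∩ K={G} → {G} (+0)
site 5, node ACGKQW: ACQW={A} ∪ GK={G} → {A,G} (+1)
site 6, node AQ: A={C} ∩ Q={C} → {C} (+0)
site 6, node CW: C={A} ∪ W={G} → {A,G} (+1)
site 6, node ACQW: AQ={C} ∪ CW={A,G} → {A,C,G} (+1)
site 6, node GK: G={G} ∪ K={T} → {G,T} (+1)
site 6, node ACGKQW: ACQW={A,C,G} ∩ GK={G,T} → {G} (+0)
per-site changes: [2, 3, 3, 2, 4, 3, 3]; total = 20

20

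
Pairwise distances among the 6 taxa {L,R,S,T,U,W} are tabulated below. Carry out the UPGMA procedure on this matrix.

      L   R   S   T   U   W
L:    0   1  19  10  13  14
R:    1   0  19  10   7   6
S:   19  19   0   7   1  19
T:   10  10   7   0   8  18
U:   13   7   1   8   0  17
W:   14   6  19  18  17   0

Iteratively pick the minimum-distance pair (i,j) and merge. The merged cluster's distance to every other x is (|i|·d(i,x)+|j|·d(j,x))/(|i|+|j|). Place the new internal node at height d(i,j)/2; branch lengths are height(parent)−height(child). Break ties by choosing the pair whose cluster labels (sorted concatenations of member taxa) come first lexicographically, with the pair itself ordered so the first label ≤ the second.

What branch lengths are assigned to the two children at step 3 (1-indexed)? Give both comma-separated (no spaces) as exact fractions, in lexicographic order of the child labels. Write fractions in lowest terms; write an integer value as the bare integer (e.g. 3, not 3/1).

13/4,15/4

iteration 1: select L,R (d=1); attach at lengths (1/2, 1/2); label the merged cluster LR
  updated: d(LR,S)=19, d(LR,T)=10, d(LR,U)=10, d(LR,W)=10
iteration 2: select S,U (d=1); attach at lengths (1/2, 1/2); label the merged cluster SU
  updated: d(LR,SU)=29/2, d(SU,T)=15/2, d(SU,W)=18
iteration 3: select SU,T (d=15/2); attach at lengths (13/4, 15/4); label the merged cluster STU
  updated: d(LR,STU)=13, d(STU,W)=18
iteration 4: select LR,W (d=10); attach at lengths (9/2, 5); label the merged cluster LRW
  updated: d(LRW,STU)=44/3
iteration 5: select LRW,STU (d=44/3); attach at lengths (7/3, 43/12); label the merged cluster LRSTUW
final tree: (((L:1/2,R:1/2):9/2,W:5):7/3,((S:1/2,U:1/2):13/4,T:15/4):43/12)
total length: 293/12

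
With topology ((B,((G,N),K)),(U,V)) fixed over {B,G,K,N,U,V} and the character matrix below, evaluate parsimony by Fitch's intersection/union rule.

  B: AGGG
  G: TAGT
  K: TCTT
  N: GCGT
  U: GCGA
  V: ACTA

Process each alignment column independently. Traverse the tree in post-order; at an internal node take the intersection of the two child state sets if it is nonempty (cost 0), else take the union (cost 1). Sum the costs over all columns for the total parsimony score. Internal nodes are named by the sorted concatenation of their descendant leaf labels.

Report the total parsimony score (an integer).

[col 0] GN: children G:{T}, N:{G} ∪→ {G,T}; cost 1
[col 0] GKN: children GN:{G,T}, K:{T} ∩→ {T}; cost 0
[col 0] BGKN: children B:{A}, GKN:{T} ∪→ {A,T}; cost 1
[col 0] UV: children U:{G}, V:{A} ∪→ {A,G}; cost 1
[col 0] BGKNUV: children BGKN:{A,T}, UV:{A,G} ∩→ {A}; cost 0
[col 1] GN: children G:{A}, N:{C} ∪→ {A,C}; cost 1
[col 1] GKN: children GN:{A,C}, K:{C} ∩→ {C}; cost 0
[col 1] BGKN: children B:{G}, GKN:{C} ∪→ {C,G}; cost 1
[col 1] UV: children U:{C}, V:{C} ∩→ {C}; cost 0
[col 1] BGKNUV: children BGKN:{C,G}, UV:{C} ∩→ {C}; cost 0
[col 2] GN: children G:{G}, N:{G} ∩→ {G}; cost 0
[col 2] GKN: children GN:{G}, K:{T} ∪→ {G,T}; cost 1
[col 2] BGKN: children B:{G}, GKN:{G,T} ∩→ {G}; cost 0
[col 2] UV: children U:{G}, V:{T} ∪→ {G,T}; cost 1
[col 2] BGKNUV: children BGKN:{G}, UV:{G,T} ∩→ {G}; cost 0
[col 3] GN: children G:{T}, N:{T} ∩→ {T}; cost 0
[col 3] GKN: children GN:{T}, K:{T} ∩→ {T}; cost 0
[col 3] BGKN: children B:{G}, GKN:{T} ∪→ {G,T}; cost 1
[col 3] UV: children U:{A}, V:{A} ∩→ {A}; cost 0
[col 3] BGKNUV: children BGKN:{G,T}, UV:{A} ∪→ {A,G,T}; cost 1
per-site changes: [3, 2, 2, 2]; total = 9

9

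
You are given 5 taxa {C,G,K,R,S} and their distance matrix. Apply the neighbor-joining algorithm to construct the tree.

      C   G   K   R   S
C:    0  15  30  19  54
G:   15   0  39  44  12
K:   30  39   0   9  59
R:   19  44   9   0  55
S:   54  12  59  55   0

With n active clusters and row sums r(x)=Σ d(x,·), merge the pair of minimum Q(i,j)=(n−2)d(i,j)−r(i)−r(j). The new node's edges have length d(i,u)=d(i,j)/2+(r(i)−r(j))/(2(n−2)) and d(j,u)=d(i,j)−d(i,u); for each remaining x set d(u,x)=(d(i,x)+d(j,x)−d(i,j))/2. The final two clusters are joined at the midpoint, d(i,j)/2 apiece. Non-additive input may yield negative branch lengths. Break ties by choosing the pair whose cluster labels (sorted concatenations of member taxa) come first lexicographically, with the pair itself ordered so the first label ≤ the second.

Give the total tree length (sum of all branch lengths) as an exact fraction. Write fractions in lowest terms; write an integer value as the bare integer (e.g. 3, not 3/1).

517/8

step 1: merge (G,S) at d=12, Q=-254; branch lengths G→-17/3, S→53/3; new cluster GS
  updated: d(C,GS)=57/2, d(GS,K)=43, d(GS,R)=87/2
step 2: merge (C,GS) at d=57/2, Q=-271/2; branch lengths C→39/8, GS→189/8; new cluster CGS
  updated: d(CGS,K)=89/4, d(CGS,R)=17
step 3: merge (CGS,K) at d=89/4, Q=-193/4; branch lengths CGS→121/8, K→57/8; new cluster CGKS
  updated: d(CGKS,R)=15/8
step 4: merge (CGKS,R) at d=15/8; branch lengths CGKS→15/16, R→15/16; new cluster CGKRS
final tree: (((C:39/8,(G:-17/3,S:53/3):189/8):121/8,K:57/8):15/16,R:15/16)
total length: 517/8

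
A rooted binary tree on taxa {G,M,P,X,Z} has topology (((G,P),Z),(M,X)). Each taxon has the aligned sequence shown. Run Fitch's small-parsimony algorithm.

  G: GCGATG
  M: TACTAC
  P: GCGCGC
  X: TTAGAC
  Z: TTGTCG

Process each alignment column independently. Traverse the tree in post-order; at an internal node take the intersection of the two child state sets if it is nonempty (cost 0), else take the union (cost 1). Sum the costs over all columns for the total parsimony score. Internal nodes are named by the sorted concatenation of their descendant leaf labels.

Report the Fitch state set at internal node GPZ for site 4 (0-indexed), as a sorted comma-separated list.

C,G,T

[col 0] GP: children G:{G}, P:{G} ∩→ {G}; cost 0
[col 0] GPZ: children GP:{G}, Z:{T} ∪→ {G,T}; cost 1
[col 0] MX: children M:{T}, X:{T} ∩→ {T}; cost 0
[col 0] GMPXZ: children GPZ:{G,T}, MX:{T} ∩→ {T}; cost 0
[col 1] GP: children G:{C}, P:{C} ∩→ {C}; cost 0
[col 1] GPZ: children GP:{C}, Z:{T} ∪→ {C,T}; cost 1
[col 1] MX: children M:{A}, X:{T} ∪→ {A,T}; cost 1
[col 1] GMPXZ: children GPZ:{C,T}, MX:{A,T} ∩→ {T}; cost 0
[col 2] GP: children G:{G}, P:{G} ∩→ {G}; cost 0
[col 2] GPZ: children GP:{G}, Z:{G} ∩→ {G}; cost 0
[col 2] MX: children M:{C}, X:{A} ∪→ {A,C}; cost 1
[col 2] GMPXZ: children GPZ:{G}, MX:{A,C} ∪→ {A,C,G}; cost 1
[col 3] GP: children G:{A}, P:{C} ∪→ {A,C}; cost 1
[col 3] GPZ: children GP:{A,C}, Z:{T} ∪→ {A,C,T}; cost 1
[col 3] MX: children M:{T}, X:{G} ∪→ {G,T}; cost 1
[col 3] GMPXZ: children GPZ:{A,C,T}, MX:{G,T} ∩→ {T}; cost 0
[col 4] GP: children G:{T}, P:{G} ∪→ {G,T}; cost 1
[col 4] GPZ: children GP:{G,T}, Z:{C} ∪→ {C,G,T}; cost 1
[col 4] MX: children M:{A}, X:{A} ∩→ {A}; cost 0
[col 4] GMPXZ: children GPZ:{C,G,T}, MX:{A} ∪→ {A,C,G,T}; cost 1
[col 5] GP: children G:{G}, P:{C} ∪→ {C,G}; cost 1
[col 5] GPZ: children GP:{C,G}, Z:{G} ∩→ {G}; cost 0
[col 5] MX: children M:{C}, X:{C} ∩→ {C}; cost 0
[col 5] GMPXZ: children GPZ:{G}, MX:{C} ∪→ {C,G}; cost 1
per-site changes: [1, 2, 2, 3, 3, 2]; total = 13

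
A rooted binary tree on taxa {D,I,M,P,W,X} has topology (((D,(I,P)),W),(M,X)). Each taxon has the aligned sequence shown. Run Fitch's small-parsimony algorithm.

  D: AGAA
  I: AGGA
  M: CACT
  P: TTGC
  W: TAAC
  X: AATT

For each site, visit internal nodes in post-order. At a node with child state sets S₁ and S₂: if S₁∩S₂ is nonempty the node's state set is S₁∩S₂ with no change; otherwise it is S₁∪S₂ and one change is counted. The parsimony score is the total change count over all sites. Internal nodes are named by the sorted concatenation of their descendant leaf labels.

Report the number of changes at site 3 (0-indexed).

IP@0: {A} ∪ {T} = {A,T} (union, +1)
DIP@0: {A} ∩ {A,T} = {A} (intersection, +0)
DIPW@0: {A} ∪ {T} = {A,T} (union, +1)
MX@0: {C} ∪ {A} = {A,C} (union, +1)
DIMPWX@0: {A,T} ∩ {A,C} = {A} (intersection, +0)
IP@1: {G} ∪ {T} = {G,T} (union, +1)
DIP@1: {G} ∩ {G,T} = {G} (intersection, +0)
DIPW@1: {G} ∪ {A} = {A,G} (union, +1)
MX@1: {A} ∩ {A} = {A} (intersection, +0)
DIMPWX@1: {A,G} ∩ {A} = {A} (intersection, +0)
IP@2: {G} ∩ {G} = {G} (intersection, +0)
DIP@2: {A} ∪ {G} = {A,G} (union, +1)
DIPW@2: {A,G} ∩ {A} = {A} (intersection, +0)
MX@2: {C} ∪ {T} = {C,T} (union, +1)
DIMPWX@2: {A} ∪ {C,T} = {A,C,T} (union, +1)
IP@3: {A} ∪ {C} = {A,C} (union, +1)
DIP@3: {A} ∩ {A,C} = {A} (intersection, +0)
DIPW@3: {A} ∪ {C} = {A,C} (union, +1)
MX@3: {T} ∩ {T} = {T} (intersection, +0)
DIMPWX@3: {A,C} ∪ {T} = {A,C,T} (union, +1)
per-site changes: [3, 2, 3, 3]; total = 11

3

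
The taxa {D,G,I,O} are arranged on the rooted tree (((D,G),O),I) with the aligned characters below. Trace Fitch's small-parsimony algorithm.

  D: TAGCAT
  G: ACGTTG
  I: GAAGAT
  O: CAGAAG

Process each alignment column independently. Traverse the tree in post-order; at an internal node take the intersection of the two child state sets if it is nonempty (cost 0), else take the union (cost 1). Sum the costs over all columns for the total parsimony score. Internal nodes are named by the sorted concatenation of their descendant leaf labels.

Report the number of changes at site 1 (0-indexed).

site 0, node DG: D={T} ∪ G={A} → {A,T} (+1)
site 0, node DGO: DG={A,T} ∪ O={C} → {A,C,T} (+1)
site 0, node DGIO: DGO={A,C,T} ∪ I={G} → {A,C,G,T} (+1)
site 1, node DG: D={A} ∪ G={C} → {A,C} (+1)
site 1, node DGO: DG={A,C} ∩ O={A} → {A} (+0)
site 1, node DGIO: DGO={A} ∩ I={A} → {A} (+0)
site 2, node DG: D={G} ∩ G={G} → {G} (+0)
site 2, node DGO: DG={G} ∩ O={G} → {G} (+0)
site 2, node DGIO: DGO={G} ∪ I={A} → {A,G} (+1)
site 3, node DG: D={C} ∪ G={T} → {C,T} (+1)
site 3, node DGO: DG={C,T} ∪ O={A} → {A,C,T} (+1)
site 3, node DGIO: DGO={A,C,T} ∪ I={G} → {A,C,G,T} (+1)
site 4, node DG: D={A} ∪ G={T} → {A,T} (+1)
site 4, node DGO: DG={A,T} ∩ O={A} → {A} (+0)
site 4, node DGIO: DGO={A} ∩ I={A} → {A} (+0)
site 5, node DG: D={T} ∪ G={G} → {G,T} (+1)
site 5, node DGO: DG={G,T} ∩ O={G} → {G} (+0)
site 5, node DGIO: DGO={G} ∪ I={T} → {G,T} (+1)
per-site changes: [3, 1, 1, 3, 1, 2]; total = 11

1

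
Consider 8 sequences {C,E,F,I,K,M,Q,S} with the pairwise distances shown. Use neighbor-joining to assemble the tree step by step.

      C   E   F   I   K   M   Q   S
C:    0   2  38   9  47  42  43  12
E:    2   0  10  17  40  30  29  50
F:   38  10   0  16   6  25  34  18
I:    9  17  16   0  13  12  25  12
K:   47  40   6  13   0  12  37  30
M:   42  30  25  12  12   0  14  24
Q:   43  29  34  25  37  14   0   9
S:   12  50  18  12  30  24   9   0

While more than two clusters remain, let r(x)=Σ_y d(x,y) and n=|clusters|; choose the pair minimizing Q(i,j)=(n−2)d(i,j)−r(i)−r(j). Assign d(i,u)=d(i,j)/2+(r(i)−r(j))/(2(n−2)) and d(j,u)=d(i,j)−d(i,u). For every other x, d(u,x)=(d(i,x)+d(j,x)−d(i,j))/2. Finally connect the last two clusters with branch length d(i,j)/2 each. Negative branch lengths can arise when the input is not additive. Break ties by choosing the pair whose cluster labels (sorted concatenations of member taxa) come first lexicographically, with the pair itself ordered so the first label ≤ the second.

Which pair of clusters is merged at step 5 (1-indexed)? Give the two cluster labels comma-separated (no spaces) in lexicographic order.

CEI,FK

step 1: merge (C,E) at d=2, Q=-359; branch lengths C→9/4, E→-1/4; new cluster CE
  updated: d(CE,F)=23, d(CE,I)=12, d(CE,K)=85/2, d(CE,M)=35, d(CE,Q)=35, d(CE,S)=30
step 2: merge (F,K) at d=6, Q=-465/2; branch lengths F→23/20, K→97/20; new cluster FK
  updated: d(CE,FK)=119/4, d(FK,I)=23/2, d(FK,M)=31/2, d(FK,Q)=65/2, d(FK,S)=21
step 3: merge (Q,S) at d=9, Q=-351/2; branch lengths Q→111/16, S→33/16; new cluster QS
  updated: d(CE,QS)=28, d(FK,QS)=89/4, d(I,QS)=14, d(M,QS)=29/2
step 4: merge (CE,I) at d=12, Q=-473/4; branch lengths CE→365/24, I→-77/24; new cluster CEI
  updated: d(CEI,FK)=117/8, d(CEI,M)=35/2, d(CEI,QS)=15
step 5: merge (CEI,FK) at d=117/8, Q=-281/4; branch lengths CEI→6, FK→69/8; new cluster CEFIK
  updated: d(CEFIK,M)=147/16, d(CEFIK,QS)=181/16
step 6: merge (CEFIK,M) at d=147/16, Q=-35; branch lengths CEFIK→3, M→99/16; new cluster CEFIKM
  updated: d(CEFIKM,QS)=133/16
step 7: merge (CEFIKM,QS) at d=133/16; branch lengths CEFIKM→133/32, QS→133/32; new cluster CEFIKMQS
final tree: (((((C:9/4,E:-1/4):365/24,I:-77/24):6,(F:23/20,K:97/20):69/8):3,M:99/16):133/32,(Q:111/16,S:33/16):133/32)
total length: 489/8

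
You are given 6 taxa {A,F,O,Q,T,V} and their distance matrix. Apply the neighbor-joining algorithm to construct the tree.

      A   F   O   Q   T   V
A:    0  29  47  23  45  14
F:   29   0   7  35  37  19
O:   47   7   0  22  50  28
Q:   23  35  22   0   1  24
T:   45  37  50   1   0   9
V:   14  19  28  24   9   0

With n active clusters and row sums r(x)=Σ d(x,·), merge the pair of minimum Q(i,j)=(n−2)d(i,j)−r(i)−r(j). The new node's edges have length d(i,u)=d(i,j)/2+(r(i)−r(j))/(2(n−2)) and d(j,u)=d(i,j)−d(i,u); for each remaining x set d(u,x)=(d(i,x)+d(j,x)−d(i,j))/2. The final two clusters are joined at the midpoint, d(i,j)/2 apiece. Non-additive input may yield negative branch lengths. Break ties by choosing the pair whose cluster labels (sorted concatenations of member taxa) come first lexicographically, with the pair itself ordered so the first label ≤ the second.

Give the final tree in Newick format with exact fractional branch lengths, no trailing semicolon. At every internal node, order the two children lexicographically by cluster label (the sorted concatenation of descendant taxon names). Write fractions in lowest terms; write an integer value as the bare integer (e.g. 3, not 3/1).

1. join F+O (d=7, Q=-253) ⇒ FO; edges |F|=1/8, |O|=55/8
  updated: d(A,FO)=69/2, d(FO,Q)=25, d(FO,T)=40, d(FO,V)=20
2. join Q+T (d=1, Q=-165) ⇒ QT; edges |Q|=-19/6, |T|=25/6
  updated: d(A,QT)=67/2, d(FO,QT)=32, d(QT,V)=16
3. join A+V (d=14, Q=-104) ⇒ AV; edges |A|=15, |V|=-1
  updated: d(AV,FO)=81/4, d(AV,QT)=71/4
4. join AV+FO (d=81/4, Q=-70) ⇒ AFOV; edges |AV|=3, |FO|=69/4
  updated: d(AFOV,QT)=59/4
5. join AFOV+QT (d=59/4) ⇒ AFOQTV; edges |AFOV|=59/8, |QT|=59/8
final tree: (((A:15,V:-1):3,(F:1/8,O:55/8):69/4):59/8,(Q:-19/6,T:25/6):59/8)
total length: 57

(((A:15,V:-1):3,(F:1/8,O:55/8):69/4):59/8,(Q:-19/6,T:25/6):59/8)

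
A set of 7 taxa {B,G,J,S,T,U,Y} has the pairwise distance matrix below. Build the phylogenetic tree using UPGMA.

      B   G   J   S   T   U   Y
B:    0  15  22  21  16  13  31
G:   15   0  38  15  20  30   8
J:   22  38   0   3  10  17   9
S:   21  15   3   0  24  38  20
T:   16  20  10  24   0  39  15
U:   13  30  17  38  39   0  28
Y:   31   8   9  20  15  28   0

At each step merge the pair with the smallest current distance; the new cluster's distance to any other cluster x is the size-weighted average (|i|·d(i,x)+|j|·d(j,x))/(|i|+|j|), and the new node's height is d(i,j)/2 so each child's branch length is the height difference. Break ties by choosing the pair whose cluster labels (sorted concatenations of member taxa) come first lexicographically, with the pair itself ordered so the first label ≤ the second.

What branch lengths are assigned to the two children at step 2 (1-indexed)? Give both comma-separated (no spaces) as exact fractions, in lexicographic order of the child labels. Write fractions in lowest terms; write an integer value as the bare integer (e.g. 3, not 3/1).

iteration 1: select J,S (d=3); attach at lengths (3/2, 3/2); label the merged cluster JS
  updated: d(B,JS)=43/2, d(G,JS)=53/2, d(JS,T)=17, d(JS,U)=55/2, d(JS,Y)=29/2
iteration 2: select G,Y (d=8); attach at lengths (4, 4); label the merged cluster GY
  updated: d(B,GY)=23, d(GY,JS)=41/2, d(GY,T)=35/2, d(GY,U)=29
iteration 3: select B,U (d=13); attach at lengths (13/2, 13/2); label the merged cluster BU
  updated: d(BU,GY)=26, d(BU,JS)=49/2, d(BU,T)=55/2
iteration 4: select JS,T (d=17); attach at lengths (7, 17/2); label the merged cluster JST
  updated: d(BU,JST)=51/2, d(GY,JST)=39/2
iteration 5: select GY,JST (d=39/2); attach at lengths (23/4, 5/4); label the merged cluster GJSTY
  updated: d(BU,GJSTY)=257/10
iteration 6: select BU,GJSTY (d=257/10); attach at lengths (127/20, 31/10); label the merged cluster BGJSTUY
final tree: ((B:13/2,U:13/2):127/20,((G:4,Y:4):23/4,((J:3/2,S:3/2):7,T:17/2):5/4):31/10)
total length: 1119/20

4,4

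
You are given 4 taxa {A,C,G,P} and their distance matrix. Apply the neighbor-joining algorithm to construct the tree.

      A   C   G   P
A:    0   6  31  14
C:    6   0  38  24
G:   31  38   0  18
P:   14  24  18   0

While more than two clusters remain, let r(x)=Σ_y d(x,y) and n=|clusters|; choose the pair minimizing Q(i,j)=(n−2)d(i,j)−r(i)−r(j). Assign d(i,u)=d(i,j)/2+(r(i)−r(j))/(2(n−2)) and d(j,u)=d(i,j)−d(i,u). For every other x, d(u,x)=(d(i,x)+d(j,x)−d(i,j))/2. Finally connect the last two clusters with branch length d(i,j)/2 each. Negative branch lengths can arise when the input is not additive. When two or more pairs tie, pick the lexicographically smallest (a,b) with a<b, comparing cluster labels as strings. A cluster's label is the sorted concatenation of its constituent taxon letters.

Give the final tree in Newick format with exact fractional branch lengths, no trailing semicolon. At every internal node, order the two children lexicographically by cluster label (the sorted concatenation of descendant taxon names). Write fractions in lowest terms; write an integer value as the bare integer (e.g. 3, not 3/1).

(((A:-5/4,C:29/4):59/4,G:67/4):5/8,P:5/8)

1. join A+C (d=6, Q=-107) ⇒ AC; edges |A|=-5/4, |C|=29/4
  updated: d(AC,G)=63/2, d(AC,P)=16
2. join AC+G (d=63/2, Q=-131/2) ⇒ ACG; edges |AC|=59/4, |G|=67/4
  updated: d(ACG,P)=5/4
3. join ACG+P (d=5/4) ⇒ ACGP; edges |ACG|=5/8, |P|=5/8
final tree: (((A:-5/4,C:29/4):59/4,G:67/4):5/8,P:5/8)
total length: 155/4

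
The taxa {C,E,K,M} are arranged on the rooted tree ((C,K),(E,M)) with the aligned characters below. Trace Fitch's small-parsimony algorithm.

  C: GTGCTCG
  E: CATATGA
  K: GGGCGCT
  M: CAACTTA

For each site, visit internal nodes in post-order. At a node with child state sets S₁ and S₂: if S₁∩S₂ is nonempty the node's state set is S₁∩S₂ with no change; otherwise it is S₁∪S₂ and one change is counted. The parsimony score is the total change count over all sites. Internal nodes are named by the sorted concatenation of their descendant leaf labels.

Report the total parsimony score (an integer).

[col 0] CK: children C:{G}, K:{G} ∩→ {G}; cost 0
[col 0] EM: children E:{C}, M:{C} ∩→ {C}; cost 0
[col 0] CEKM: children CK:{G}, EM:{C} ∪→ {C,G}; cost 1
[col 1] CK: children C:{T}, K:{G} ∪→ {G,T}; cost 1
[col 1] EM: children E:{A}, M:{A} ∩→ {A}; cost 0
[col 1] CEKM: children CK:{G,T}, EM:{A} ∪→ {A,G,T}; cost 1
[col 2] CK: children C:{G}, K:{G} ∩→ {G}; cost 0
[col 2] EM: children E:{T}, M:{A} ∪→ {A,T}; cost 1
[col 2] CEKM: children CK:{G}, EM:{A,T} ∪→ {A,G,T}; cost 1
[col 3] CK: children C:{C}, K:{C} ∩→ {C}; cost 0
[col 3] EM: children E:{A}, M:{C} ∪→ {A,C}; cost 1
[col 3] CEKM: children CK:{C}, EM:{A,C} ∩→ {C}; cost 0
[col 4] CK: children C:{T}, K:{G} ∪→ {G,T}; cost 1
[col 4] EM: children E:{T}, M:{T} ∩→ {T}; cost 0
[col 4] CEKM: children CK:{G,T}, EM:{T} ∩→ {T}; cost 0
[col 5] CK: children C:{C}, K:{C} ∩→ {C}; cost 0
[col 5] EM: children E:{G}, M:{T} ∪→ {G,T}; cost 1
[col 5] CEKM: children CK:{C}, EM:{G,T} ∪→ {C,G,T}; cost 1
[col 6] CK: children C:{G}, K:{T} ∪→ {G,T}; cost 1
[col 6] EM: children E:{A}, M:{A} ∩→ {A}; cost 0
[col 6] CEKM: children CK:{G,T}, EM:{A} ∪→ {A,G,T}; cost 1
per-site changes: [1, 2, 2, 1, 1, 2, 2]; total = 11

11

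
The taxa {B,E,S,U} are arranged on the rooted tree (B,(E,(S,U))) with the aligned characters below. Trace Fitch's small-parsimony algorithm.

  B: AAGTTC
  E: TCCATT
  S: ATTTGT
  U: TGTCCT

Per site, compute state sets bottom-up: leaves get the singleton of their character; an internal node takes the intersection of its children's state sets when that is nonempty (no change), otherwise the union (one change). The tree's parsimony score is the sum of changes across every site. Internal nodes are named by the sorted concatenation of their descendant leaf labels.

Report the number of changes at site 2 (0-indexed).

2

site 0, node SU: S={A} ∪ U={T} → {A,T} (+1)
site 0, node ESU: E={T} ∩ SU={A,T} → {T} (+0)
site 0, node BESU: B={A} ∪ ESU={T} → {A,T} (+1)
site 1, node SU: S={T} ∪ U={G} → {G,T} (+1)
site 1, node ESU: E={C} ∪ SU={G,T} → {C,G,T} (+1)
site 1, node BESU: B={A} ∪ ESU={C,G,T} → {A,C,G,T} (+1)
site 2, node SU: S={T} ∩ U={T} → {T} (+0)
site 2, node ESU: E={C} ∪ SU={T} → {C,T} (+1)
site 2, node BESU: B={G} ∪ ESU={C,T} → {C,G,T} (+1)
site 3, node SU: S={T} ∪ U={C} → {C,T} (+1)
site 3, node ESU: E={A} ∪ SU={C,T} → {A,C,T} (+1)
site 3, node BESU: B={T} ∩ ESU={A,C,T} → {T} (+0)
site 4, node SU: S={G} ∪ U={C} → {C,G} (+1)
site 4, node ESU: E={T} ∪ SU={C,G} → {C,G,T} (+1)
site 4, node BESU: B={T} ∩ ESU={C,G,T} → {T} (+0)
site 5, node SU: S={T} ∩ U={T} → {T} (+0)
site 5, node ESU: E={T} ∩ SU={T} → {T} (+0)
site 5, node BESU: B={C} ∪ ESU={T} → {C,T} (+1)
per-site changes: [2, 3, 2, 2, 2, 1]; total = 12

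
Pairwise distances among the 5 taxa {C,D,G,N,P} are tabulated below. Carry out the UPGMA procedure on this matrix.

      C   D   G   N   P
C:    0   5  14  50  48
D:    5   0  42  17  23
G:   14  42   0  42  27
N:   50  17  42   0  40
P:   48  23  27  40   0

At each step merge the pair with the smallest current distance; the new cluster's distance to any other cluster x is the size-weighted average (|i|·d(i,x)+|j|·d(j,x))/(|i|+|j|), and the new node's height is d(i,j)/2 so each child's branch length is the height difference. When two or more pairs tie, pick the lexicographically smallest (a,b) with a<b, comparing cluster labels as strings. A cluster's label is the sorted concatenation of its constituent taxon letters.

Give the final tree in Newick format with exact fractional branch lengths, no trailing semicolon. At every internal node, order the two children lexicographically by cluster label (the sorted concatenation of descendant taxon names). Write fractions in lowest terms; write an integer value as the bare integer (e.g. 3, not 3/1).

(((C:5/2,D:5/2):107/8,(G:27/2,P:27/2):19/8):11/4,N:149/8)

1. join C+D (d=5) ⇒ CD; edges |C|=5/2, |D|=5/2
  updated: d(CD,G)=28, d(CD,N)=67/2, d(CD,P)=71/2
2. join G+P (d=27) ⇒ GP; edges |G|=27/2, |P|=27/2
  updated: d(CD,GP)=127/4, d(GP,N)=41
3. join CD+GP (d=127/4) ⇒ CDGP; edges |CD|=107/8, |GP|=19/8
  updated: d(CDGP,N)=149/4
4. join CDGP+N (d=149/4) ⇒ CDGNP; edges |CDGP|=11/4, |N|=149/8
final tree: (((C:5/2,D:5/2):107/8,(G:27/2,P:27/2):19/8):11/4,N:149/8)
total length: 553/8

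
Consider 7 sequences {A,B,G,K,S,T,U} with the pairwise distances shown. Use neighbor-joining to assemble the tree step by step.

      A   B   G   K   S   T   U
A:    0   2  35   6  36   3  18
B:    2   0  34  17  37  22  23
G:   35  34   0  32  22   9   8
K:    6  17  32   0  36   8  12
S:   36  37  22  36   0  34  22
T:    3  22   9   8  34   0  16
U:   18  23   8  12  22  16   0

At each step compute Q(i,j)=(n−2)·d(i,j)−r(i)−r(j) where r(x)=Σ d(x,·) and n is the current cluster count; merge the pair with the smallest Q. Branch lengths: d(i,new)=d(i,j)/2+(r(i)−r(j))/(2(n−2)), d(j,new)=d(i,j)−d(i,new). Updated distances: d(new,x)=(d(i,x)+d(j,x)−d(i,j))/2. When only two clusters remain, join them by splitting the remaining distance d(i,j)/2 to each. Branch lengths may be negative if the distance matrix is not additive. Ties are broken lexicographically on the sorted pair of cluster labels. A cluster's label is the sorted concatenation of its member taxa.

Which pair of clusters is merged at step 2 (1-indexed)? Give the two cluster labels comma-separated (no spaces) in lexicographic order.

iteration 1: select A,B (d=2, Q=-225); attach at lengths (-5/2, 9/2); label the merged cluster AB
  updated: d(AB,G)=67/2, d(AB,K)=21/2, d(AB,S)=71/2, d(AB,T)=23/2, d(AB,U)=39/2
iteration 2: select AB,K (d=21/2, Q=-167); attach at lengths (27/4, 15/4); label the merged cluster ABK
  updated: d(ABK,G)=55/2, d(ABK,S)=61/2, d(ABK,T)=9/2, d(ABK,U)=21/2
iteration 3: select ABK,T (d=9/2, Q=-123); attach at lengths (23/6, 2/3); label the merged cluster ABKT
  updated: d(ABKT,G)=16, d(ABKT,S)=30, d(ABKT,U)=11
iteration 4: select ABKT,U (d=11, Q=-76); attach at lengths (19/2, 3/2); label the merged cluster ABKTU
  updated: d(ABKTU,G)=13/2, d(ABKTU,S)=41/2
iteration 5: select ABKTU,G (d=13/2, Q=-49); attach at lengths (5/2, 4); label the merged cluster ABGKTU
  updated: d(ABGKTU,S)=18
iteration 6: select ABGKTU,S (d=18); attach at lengths (9, 9); label the merged cluster ABGKSTU
final tree: ((((((A:-5/2,B:9/2):27/4,K:15/4):23/6,T:2/3):19/2,U:3/2):5/2,G:4):9,S:9)
total length: 105/2

AB,K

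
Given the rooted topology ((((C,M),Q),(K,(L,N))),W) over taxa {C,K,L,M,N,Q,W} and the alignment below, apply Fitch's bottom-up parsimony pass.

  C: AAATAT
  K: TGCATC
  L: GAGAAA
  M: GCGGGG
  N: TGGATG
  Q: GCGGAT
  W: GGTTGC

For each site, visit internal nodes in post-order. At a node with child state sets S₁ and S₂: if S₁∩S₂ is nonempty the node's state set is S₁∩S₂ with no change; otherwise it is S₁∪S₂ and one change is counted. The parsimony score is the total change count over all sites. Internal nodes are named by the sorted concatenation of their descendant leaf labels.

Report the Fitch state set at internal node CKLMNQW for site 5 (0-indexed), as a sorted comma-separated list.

C

CM@0: {A} ∪ {G} = {A,G} (union, +1)
CMQ@0: {A,G} ∩ {G} = {G} (intersection, +0)
LN@0: {G} ∪ {T} = {G,T} (union, +1)
KLN@0: {T} ∩ {G,T} = {T} (intersection, +0)
CKLMNQ@0: {G} ∪ {T} = {G,T} (union, +1)
CKLMNQW@0: {G,T} ∩ {G} = {G} (intersection, +0)
CM@1: {A} ∪ {C} = {A,C} (union, +1)
CMQ@1: {A,C} ∩ {C} = {C} (intersection, +0)
LN@1: {A} ∪ {G} = {A,G} (union, +1)
KLN@1: {G} ∩ {A,G} = {G} (intersection, +0)
CKLMNQ@1: {C} ∪ {G} = {C,G} (union, +1)
CKLMNQW@1: {C,G} ∩ {G} = {G} (intersection, +0)
CM@2: {A} ∪ {G} = {A,G} (union, +1)
CMQ@2: {A,G} ∩ {G} = {G} (intersection, +0)
LN@2: {G} ∩ {G} = {G} (intersection, +0)
KLN@2: {C} ∪ {G} = {C,G} (union, +1)
CKLMNQ@2: {G} ∩ {C,G} = {G} (intersection, +0)
CKLMNQW@2: {G} ∪ {T} = {G,T} (union, +1)
CM@3: {T} ∪ {G} = {G,T} (union, +1)
CMQ@3: {G,T} ∩ {G} = {G} (intersection, +0)
LN@3: {A} ∩ {A} = {A} (intersection, +0)
KLN@3: {A} ∩ {A} = {A} (intersection, +0)
CKLMNQ@3: {G} ∪ {A} = {A,G} (union, +1)
CKLMNQW@3: {A,G} ∪ {T} = {A,G,T} (union, +1)
CM@4: {A} ∪ {G} = {A,G} (union, +1)
CMQ@4: {A,G} ∩ {A} = {A} (intersection, +0)
LN@4: {A} ∪ {T} = {A,T} (union, +1)
KLN@4: {T} ∩ {A,T} = {T} (intersection, +0)
CKLMNQ@4: {A} ∪ {T} = {A,T} (union, +1)
CKLMNQW@4: {A,T} ∪ {G} = {A,G,T} (union, +1)
CM@5: {T} ∪ {G} = {G,T} (union, +1)
CMQ@5: {G,T} ∩ {T} = {T} (intersection, +0)
LN@5: {A} ∪ {G} = {A,G} (union, +1)
KLN@5: {C} ∪ {A,G} = {A,C,G} (union, +1)
CKLMNQ@5: {T} ∪ {A,C,G} = {A,C,G,T} (union, +1)
CKLMNQW@5: {A,C,G,T} ∩ {C} = {C} (intersection, +0)
per-site changes: [3, 3, 3, 3, 4, 4]; total = 20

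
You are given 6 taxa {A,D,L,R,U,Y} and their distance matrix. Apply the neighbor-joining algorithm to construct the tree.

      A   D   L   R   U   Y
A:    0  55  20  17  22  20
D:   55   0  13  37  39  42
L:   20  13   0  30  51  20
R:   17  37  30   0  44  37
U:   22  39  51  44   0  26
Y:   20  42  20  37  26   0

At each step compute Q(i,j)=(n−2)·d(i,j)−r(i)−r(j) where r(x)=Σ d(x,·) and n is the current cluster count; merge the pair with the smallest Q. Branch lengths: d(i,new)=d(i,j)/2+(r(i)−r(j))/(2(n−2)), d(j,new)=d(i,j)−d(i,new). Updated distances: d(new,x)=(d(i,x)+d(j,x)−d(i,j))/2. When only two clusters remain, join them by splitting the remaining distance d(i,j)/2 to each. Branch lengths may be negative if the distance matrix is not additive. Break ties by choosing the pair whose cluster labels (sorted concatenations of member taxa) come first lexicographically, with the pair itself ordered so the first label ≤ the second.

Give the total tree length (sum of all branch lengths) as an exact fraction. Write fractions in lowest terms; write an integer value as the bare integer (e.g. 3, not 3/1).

1. join D+L (d=13, Q=-268) ⇒ DL; edges |D|=13, |L|=0
  updated: d(A,DL)=31, d(DL,R)=27, d(DL,U)=77/2, d(DL,Y)=49/2
2. join DL+R (d=27, Q=-165) ⇒ DLR; edges |DL|=77/6, |R|=85/6
  updated: d(A,DLR)=21/2, d(DLR,U)=111/4, d(DLR,Y)=69/4
3. join A+DLR (d=21/2, Q=-87) ⇒ ADLR; edges |A|=9/2, |DLR|=6
  updated: d(ADLR,U)=157/8, d(ADLR,Y)=107/8
4. join ADLR+U (d=157/8, Q=-59) ⇒ ADLRU; edges |ADLR|=7/2, |U|=129/8
  updated: d(ADLRU,Y)=79/8
5. join ADLRU+Y (d=79/8) ⇒ ADLRUY; edges |ADLRU|=79/16, |Y|=79/16
final tree: (((A:9/2,((D:13,L:0):77/6,R:85/6):6):7/2,U:129/8):79/16,Y:79/16)
total length: 80

80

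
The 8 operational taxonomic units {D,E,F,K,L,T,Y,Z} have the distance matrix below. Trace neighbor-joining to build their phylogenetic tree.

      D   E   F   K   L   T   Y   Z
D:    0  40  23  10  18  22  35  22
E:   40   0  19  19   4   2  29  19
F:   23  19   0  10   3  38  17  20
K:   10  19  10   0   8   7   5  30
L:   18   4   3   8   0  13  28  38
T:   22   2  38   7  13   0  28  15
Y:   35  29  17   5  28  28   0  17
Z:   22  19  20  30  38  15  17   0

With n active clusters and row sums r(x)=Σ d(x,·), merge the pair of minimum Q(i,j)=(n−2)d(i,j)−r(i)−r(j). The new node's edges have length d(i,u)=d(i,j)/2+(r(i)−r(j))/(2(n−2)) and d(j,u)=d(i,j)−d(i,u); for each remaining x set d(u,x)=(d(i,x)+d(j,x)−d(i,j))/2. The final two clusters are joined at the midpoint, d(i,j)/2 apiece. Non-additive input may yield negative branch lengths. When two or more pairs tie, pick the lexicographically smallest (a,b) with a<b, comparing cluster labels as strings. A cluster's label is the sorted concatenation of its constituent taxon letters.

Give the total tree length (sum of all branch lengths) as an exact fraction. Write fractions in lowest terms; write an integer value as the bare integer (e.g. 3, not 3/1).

1819/32

iteration 1: select E,T (d=2, Q=-245); attach at lengths (19/12, 5/12); label the merged cluster ET
  updated: d(D,ET)=30, d(ET,F)=55/2, d(ET,K)=12, d(ET,L)=15/2, d(ET,Y)=55/2, d(ET,Z)=16
iteration 2: select F,L (d=3, Q=-188); attach at lengths (13/10, 17/10); label the merged cluster FL
  updated: d(D,FL)=19, d(ET,FL)=16, d(FL,K)=15/2, d(FL,Y)=21, d(FL,Z)=55/2
iteration 3: select ET,Z (d=16, Q=-150); attach at lengths (53/8, 75/8); label the merged cluster ETZ
  updated: d(D,ETZ)=18, d(ETZ,FL)=55/4, d(ETZ,K)=13, d(ETZ,Y)=57/4
iteration 4: select K,Y (d=5, Q=-383/4); attach at lengths (-33/8, 73/8); label the merged cluster KY
  updated: d(D,KY)=20, d(ETZ,KY)=89/8, d(FL,KY)=47/4
iteration 5: select D,ETZ (d=18, Q=-511/8); attach at lengths (401/32, 175/32); label the merged cluster DETZ
  updated: d(DETZ,FL)=59/8, d(DETZ,KY)=105/16
iteration 6: select DETZ,FL (d=59/8, Q=-411/16); attach at lengths (35/32, 201/32); label the merged cluster DEFLTZ
  updated: d(DEFLTZ,KY)=175/32
iteration 7: select DEFLTZ,KY (d=175/32); attach at lengths (175/64, 175/64); label the merged cluster DEFKLTYZ
final tree: (((D:401/32,((E:19/12,T:5/12):53/8,Z:75/8):175/32):35/32,(F:13/10,L:17/10):201/32):175/64,(K:-33/8,Y:73/8):175/64)
total length: 1819/32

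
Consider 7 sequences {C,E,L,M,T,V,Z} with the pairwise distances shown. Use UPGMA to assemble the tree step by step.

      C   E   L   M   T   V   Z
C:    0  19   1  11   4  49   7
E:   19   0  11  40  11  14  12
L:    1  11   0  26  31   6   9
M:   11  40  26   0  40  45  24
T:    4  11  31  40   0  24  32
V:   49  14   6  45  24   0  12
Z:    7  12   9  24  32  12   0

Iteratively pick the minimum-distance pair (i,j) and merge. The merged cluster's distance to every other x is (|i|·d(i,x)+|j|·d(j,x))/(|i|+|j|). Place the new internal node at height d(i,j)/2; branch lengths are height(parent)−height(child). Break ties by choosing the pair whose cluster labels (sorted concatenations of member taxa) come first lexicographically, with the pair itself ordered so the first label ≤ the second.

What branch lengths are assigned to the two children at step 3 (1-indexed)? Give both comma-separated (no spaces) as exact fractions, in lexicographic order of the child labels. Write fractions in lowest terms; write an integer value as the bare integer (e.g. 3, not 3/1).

step 1: merge (C,L) at d=1; branch lengths C→1/2, L→1/2; new cluster CL
  updated: d(CL,E)=15, d(CL,M)=37/2, d(CL,T)=35/2, d(CL,V)=55/2, d(CL,Z)=8
step 2: merge (CL,Z) at d=8; branch lengths CL→7/2, Z→4; new cluster CLZ
  updated: d(CLZ,E)=14, d(CLZ,M)=61/3, d(CLZ,T)=67/3, d(CLZ,V)=67/3
step 3: merge (E,T) at d=11; branch lengths E→11/2, T→11/2; new cluster ET
  updated: d(CLZ,ET)=109/6, d(ET,M)=40, d(ET,V)=19
step 4: merge (CLZ,ET) at d=109/6; branch lengths CLZ→61/12, ET→43/12; new cluster CELTZ
  updated: d(CELTZ,M)=141/5, d(CELTZ,V)=21
step 5: merge (CELTZ,V) at d=21; branch lengths CELTZ→17/12, V→21/2; new cluster CELTVZ
  updated: d(CELTVZ,M)=31
step 6: merge (CELTVZ,M) at d=31; branch lengths CELTVZ→5, M→31/2; new cluster CELMTVZ
final tree: (((((C:1/2,L:1/2):7/2,Z:4):61/12,(E:11/2,T:11/2):43/12):17/12,V:21/2):5,M:31/2)
total length: 727/12

11/2,11/2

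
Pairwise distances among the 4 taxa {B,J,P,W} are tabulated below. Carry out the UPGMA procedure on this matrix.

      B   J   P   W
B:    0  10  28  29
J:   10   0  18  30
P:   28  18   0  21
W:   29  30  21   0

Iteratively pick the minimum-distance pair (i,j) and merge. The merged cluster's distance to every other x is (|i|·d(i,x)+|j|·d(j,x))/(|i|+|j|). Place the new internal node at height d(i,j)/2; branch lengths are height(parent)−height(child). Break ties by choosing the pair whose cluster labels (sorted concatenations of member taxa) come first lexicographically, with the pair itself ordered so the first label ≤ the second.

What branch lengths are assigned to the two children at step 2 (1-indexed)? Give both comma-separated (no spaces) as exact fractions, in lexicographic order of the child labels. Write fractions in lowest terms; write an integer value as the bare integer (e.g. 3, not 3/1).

iteration 1: select B,J (d=10); attach at lengths (5, 5); label the merged cluster BJ
  updated: d(BJ,P)=23, d(BJ,W)=59/2
iteration 2: select P,W (d=21); attach at lengths (21/2, 21/2); label the merged cluster PW
  updated: d(BJ,PW)=105/4
iteration 3: select BJ,PW (d=105/4); attach at lengths (65/8, 21/8); label the merged cluster BJPW
final tree: ((B:5,J:5):65/8,(P:21/2,W:21/2):21/8)
total length: 167/4

21/2,21/2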